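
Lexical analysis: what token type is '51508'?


Pattern: digits only
Type: INTEGER_LITERAL


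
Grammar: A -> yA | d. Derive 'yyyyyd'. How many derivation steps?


Derivation: A => yA => yyA => yyyA => yyyyA => yyyyyA => yyyyyd
Steps: 6


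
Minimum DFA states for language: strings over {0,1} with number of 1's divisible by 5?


Track (count of 1) mod 5: states 0..4, accept at 0
Minimal DFA: 5 states


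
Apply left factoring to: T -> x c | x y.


Common prefix: 'x'
Factored: T -> x T', T' -> c | y


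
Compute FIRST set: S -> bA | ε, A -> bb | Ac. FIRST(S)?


Per alternative of S: FIRST(bA) = {b}; FIRST(ε) = {ε}
FIRST(S) = {b, ε}


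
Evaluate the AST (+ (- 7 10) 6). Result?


Evaluate inner: (- 7 10) = -3
Evaluate root: (+ -3 6) = 3
Result: 3


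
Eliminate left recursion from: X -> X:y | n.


Left-recursive alternatives: X:y; non-recursive: n
Introduce X': X -> nX', X' -> :yX' | ε


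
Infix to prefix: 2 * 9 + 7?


left-to-right (same/higher precedence on left): tree is (+ (* 2 9) 7)
Prefix: + * 2 9 7


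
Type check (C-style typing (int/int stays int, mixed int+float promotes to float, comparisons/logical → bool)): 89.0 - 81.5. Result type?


Operand types: float - float
Rule: mixed int/float promotes to float; int/int stays int
Result type: float


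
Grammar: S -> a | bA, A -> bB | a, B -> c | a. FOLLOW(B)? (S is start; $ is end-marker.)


$ ∈ FOLLOW(S). For each A -> αBβ: add FIRST(β)\{ε} to FOLLOW(B); if β nullable, add FOLLOW(A).
FOLLOW(B) = {$}


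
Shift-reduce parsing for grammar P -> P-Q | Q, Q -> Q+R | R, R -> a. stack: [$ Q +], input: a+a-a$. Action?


no handle; shift 'a'
Action: shift


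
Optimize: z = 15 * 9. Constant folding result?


15 * 9 = 135 at compile time
Optimized: z = 135


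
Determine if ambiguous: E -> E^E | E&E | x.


'x^x&x' has two parse trees (no precedence encoded between ^ and &)
Ambiguous


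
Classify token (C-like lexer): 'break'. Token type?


Pattern: reserved word
Type: KEYWORD


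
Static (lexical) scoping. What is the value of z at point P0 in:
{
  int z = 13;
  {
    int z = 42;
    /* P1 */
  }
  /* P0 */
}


z declared in the same block as P0
z = 13


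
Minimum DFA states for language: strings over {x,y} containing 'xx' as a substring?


KMP-style automaton: 2 progress states + 1 absorbing accept = 3
Minimal DFA: 3 states


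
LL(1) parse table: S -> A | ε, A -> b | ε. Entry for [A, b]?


For [A, b]: 'b' ∈ FIRST(b)
Entry: A -> b


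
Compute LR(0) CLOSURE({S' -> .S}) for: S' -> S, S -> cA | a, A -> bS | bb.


Start: S' -> .S
For each item with dot before a nonterminal B, add B -> .γ for every B-production
Closure: [S' -> .S, S -> .cA, S -> .a]


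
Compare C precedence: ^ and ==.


'==' is equality (level 6); '^' is bitwise XOR (level 4)
Higher level binds tighter
'==' has higher precedence than '^'


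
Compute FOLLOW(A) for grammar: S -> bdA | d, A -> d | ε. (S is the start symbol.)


$ ∈ FOLLOW(S). For each A -> αBβ: add FIRST(β)\{ε} to FOLLOW(B); if β nullable, add FOLLOW(A).
FOLLOW(A) = {$}


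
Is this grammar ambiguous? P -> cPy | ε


balanced c^n…y^n: each string has a unique parse
Unambiguous


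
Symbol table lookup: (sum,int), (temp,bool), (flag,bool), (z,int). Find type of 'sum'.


Lookup 'sum' → type int


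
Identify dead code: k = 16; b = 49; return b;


k is assigned but never read
Dead: 'k = 16'


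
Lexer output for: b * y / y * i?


Scan left to right, longest-match per lexeme
Tokens: ID(b), OP(*), ID(y), OP(/), ID(y), OP(*), ID(i)


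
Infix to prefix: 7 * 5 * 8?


left-to-right (same/higher precedence on left): tree is (* (* 7 5) 8)
Prefix: * * 7 5 8


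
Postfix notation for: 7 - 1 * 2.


* has higher precedence, evaluate 1*2 first
Postfix: 7 1 2 * -


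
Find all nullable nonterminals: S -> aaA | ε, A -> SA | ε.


A nonterminal is nullable iff some alternative derives ε (directly, or every symbol in it is nullable)
Nullable: {A, S}


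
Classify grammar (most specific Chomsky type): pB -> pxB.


LHS has context (more than one symbol) and |LHS| ≤ |RHS|
Classification: Type 1 (Context-Sensitive)


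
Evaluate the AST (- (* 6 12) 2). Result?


Evaluate inner: (* 6 12) = 72
Evaluate root: (- 72 2) = 70
Result: 70


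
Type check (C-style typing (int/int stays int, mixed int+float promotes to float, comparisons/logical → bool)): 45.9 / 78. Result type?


Operand types: float / int
Rule: mixed int/float promotes to float; int/int stays int
Result type: float


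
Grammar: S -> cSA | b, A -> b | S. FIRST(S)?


Per alternative of S: FIRST(cSA) = {c}; FIRST(b) = {b}
FIRST(S) = {b, c}


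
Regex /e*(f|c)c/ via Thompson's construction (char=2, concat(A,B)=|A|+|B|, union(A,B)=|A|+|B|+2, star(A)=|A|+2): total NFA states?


Syntax tree has 4 char leaf(s), 1 union(s), 1 star(s)
chars contribute 4×2 = 8; each union adds +2; each star adds +2
Total: 8 + 2 + 2 = 12 states


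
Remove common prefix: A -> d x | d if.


Common prefix: 'd'
Factored: A -> d A', A' -> x | if


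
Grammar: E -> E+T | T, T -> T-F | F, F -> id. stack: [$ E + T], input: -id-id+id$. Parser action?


'-' can extend T; shift to build T -> T-F
Action: shift


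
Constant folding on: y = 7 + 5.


7 + 5 = 12 at compile time
Optimized: y = 12


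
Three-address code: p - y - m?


Break into single-operator statements:
t1 = p - y
t2 = t1 - m


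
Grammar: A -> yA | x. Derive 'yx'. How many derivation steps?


Derivation: A => yA => yx
Steps: 2


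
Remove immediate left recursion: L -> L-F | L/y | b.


Left-recursive alternatives: L-F, L/y; non-recursive: b
Introduce L': L -> bL', L' -> -FL' | /yL' | ε


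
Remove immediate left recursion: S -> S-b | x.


Left-recursive alternatives: S-b; non-recursive: x
Introduce S': S -> xS', S' -> -bS' | ε


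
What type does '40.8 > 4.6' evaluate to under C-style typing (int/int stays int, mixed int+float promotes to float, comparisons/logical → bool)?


Operand types: float > float
Rule: comparison yields bool
Result type: bool


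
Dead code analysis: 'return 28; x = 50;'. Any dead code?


statement follows a return and is unreachable
Dead: 'x = 50'


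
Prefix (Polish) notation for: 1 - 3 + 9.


left-to-right (same/higher precedence on left): tree is (+ (- 1 3) 9)
Prefix: + - 1 3 9


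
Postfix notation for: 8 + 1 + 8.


Left to right (same or higher precedence on left)
Postfix: 8 1 + 8 +


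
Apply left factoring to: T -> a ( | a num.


Common prefix: 'a'
Factored: T -> a T', T' -> ( | num


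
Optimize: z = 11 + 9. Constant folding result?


11 + 9 = 20 at compile time
Optimized: z = 20


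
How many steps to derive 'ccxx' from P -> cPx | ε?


Derivation: P => cPx => ccPxx => ccxx
Steps: 3


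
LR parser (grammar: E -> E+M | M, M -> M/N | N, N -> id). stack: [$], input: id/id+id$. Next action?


no handle on stack; shift 'id'
Action: shift


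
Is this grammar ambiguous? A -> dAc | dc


balanced d^n…c^n: each string has a unique parse
Unambiguous


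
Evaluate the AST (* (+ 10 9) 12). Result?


Evaluate inner: (+ 10 9) = 19
Evaluate root: (* 19 12) = 228
Result: 228


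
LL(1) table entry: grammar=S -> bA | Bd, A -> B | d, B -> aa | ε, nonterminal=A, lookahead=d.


For [A, d]: 'd' ∈ FIRST(d)
Entry: A -> d


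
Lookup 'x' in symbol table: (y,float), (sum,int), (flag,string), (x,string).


Lookup 'x' → type string


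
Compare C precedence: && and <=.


'<=' is relational (level 7); '&&' is logical AND (level 2)
Higher level binds tighter
'<=' has higher precedence than '&&'


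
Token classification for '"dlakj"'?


Pattern: double-quoted sequence
Type: STRING_LITERAL


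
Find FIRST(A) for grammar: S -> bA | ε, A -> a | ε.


Per alternative of A: FIRST(a) = {a}; FIRST(ε) = {ε}
FIRST(A) = {a, ε}


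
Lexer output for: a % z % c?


Scan left to right, longest-match per lexeme
Tokens: ID(a), OP(%), ID(z), OP(%), ID(c)


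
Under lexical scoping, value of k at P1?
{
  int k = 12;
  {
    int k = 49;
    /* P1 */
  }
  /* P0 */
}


k declared in the same block as P1
k = 49


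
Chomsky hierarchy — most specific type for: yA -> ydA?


LHS has context (more than one symbol) and |LHS| ≤ |RHS|
Classification: Type 1 (Context-Sensitive)


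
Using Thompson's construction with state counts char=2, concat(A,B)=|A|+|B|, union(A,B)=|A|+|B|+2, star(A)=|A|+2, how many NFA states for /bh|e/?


Syntax tree has 3 char leaf(s), 1 union(s), 0 star(s)
chars contribute 3×2 = 6; each union adds +2; each star adds +2
Total: 6 + 2 + 0 = 8 states


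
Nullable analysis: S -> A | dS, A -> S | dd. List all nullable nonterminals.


A nonterminal is nullable iff some alternative derives ε (directly, or every symbol in it is nullable)
Nullable: {}


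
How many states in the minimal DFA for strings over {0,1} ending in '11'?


Track the longest suffix of input matching a prefix of '11': 3 classes (prefixes of length 0..2)
Minimal DFA: 3 states


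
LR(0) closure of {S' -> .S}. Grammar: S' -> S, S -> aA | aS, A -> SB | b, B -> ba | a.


Start: S' -> .S
For each item with dot before a nonterminal B, add B -> .γ for every B-production
Closure: [S' -> .S, S -> .aA, S -> .aS]


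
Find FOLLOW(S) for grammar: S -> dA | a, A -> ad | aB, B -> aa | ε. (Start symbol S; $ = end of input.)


$ ∈ FOLLOW(S). For each A -> αBβ: add FIRST(β)\{ε} to FOLLOW(B); if β nullable, add FOLLOW(A).
FOLLOW(S) = {$}


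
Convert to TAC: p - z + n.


Break into single-operator statements:
t1 = p - z
t2 = t1 + n


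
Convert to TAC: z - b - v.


Break into single-operator statements:
t1 = z - b
t2 = t1 - v


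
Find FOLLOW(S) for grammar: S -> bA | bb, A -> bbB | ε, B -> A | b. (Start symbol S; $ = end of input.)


$ ∈ FOLLOW(S). For each A -> αBβ: add FIRST(β)\{ε} to FOLLOW(B); if β nullable, add FOLLOW(A).
FOLLOW(S) = {$}


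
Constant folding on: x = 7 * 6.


7 * 6 = 42 at compile time
Optimized: x = 42


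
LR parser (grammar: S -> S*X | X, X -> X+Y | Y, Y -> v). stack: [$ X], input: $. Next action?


lookahead ∉ {+} so X won't extend; reduce S -> X
Action: reduce (S -> X)


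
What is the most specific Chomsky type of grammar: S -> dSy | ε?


Single nonterminal LHS, but d^n y^n is not regular
Classification: Type 2 (Context-Free)


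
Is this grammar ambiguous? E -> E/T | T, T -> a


precedence layered via separate nonterminal T: deterministic
Unambiguous


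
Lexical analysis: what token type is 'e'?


Pattern: letter/underscore followed by alphanumerics, not a keyword
Type: IDENTIFIER


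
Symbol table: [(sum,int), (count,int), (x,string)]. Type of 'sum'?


Lookup 'sum' → type int


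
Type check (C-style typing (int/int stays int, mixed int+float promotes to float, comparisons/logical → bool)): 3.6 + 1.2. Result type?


Operand types: float + float
Rule: mixed int/float promotes to float; int/int stays int
Result type: float


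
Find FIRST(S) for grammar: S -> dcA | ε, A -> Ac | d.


Per alternative of S: FIRST(dcA) = {d}; FIRST(ε) = {ε}
FIRST(S) = {d, ε}


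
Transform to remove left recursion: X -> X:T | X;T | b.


Left-recursive alternatives: X:T, X;T; non-recursive: b
Introduce X': X -> bX', X' -> :TX' | ;TX' | ε


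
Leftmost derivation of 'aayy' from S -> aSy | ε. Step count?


Derivation: S => aSy => aaSyy => aayy
Steps: 3


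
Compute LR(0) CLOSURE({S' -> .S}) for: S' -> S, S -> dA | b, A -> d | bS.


Start: S' -> .S
For each item with dot before a nonterminal B, add B -> .γ for every B-production
Closure: [S' -> .S, S -> .dA, S -> .b]


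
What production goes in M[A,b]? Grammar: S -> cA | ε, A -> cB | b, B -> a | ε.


For [A, b]: 'b' ∈ FIRST(b)
Entry: A -> b


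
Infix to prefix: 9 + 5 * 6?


'*' binds tighter: tree is (+ 9 (* 5 6))
Prefix: + 9 * 5 6


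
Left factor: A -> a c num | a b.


Common prefix: 'a'
Factored: A -> a A', A' -> c num | b


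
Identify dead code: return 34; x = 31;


statement follows a return and is unreachable
Dead: 'x = 31'


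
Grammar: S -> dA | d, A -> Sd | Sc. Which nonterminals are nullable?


A nonterminal is nullable iff some alternative derives ε (directly, or every symbol in it is nullable)
Nullable: {}


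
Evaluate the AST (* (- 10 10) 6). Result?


Evaluate inner: (- 10 10) = 0
Evaluate root: (* 0 6) = 0
Result: 0


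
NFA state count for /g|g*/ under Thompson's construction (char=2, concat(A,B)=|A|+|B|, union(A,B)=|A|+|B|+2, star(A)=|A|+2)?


Syntax tree has 2 char leaf(s), 1 union(s), 1 star(s)
chars contribute 2×2 = 4; each union adds +2; each star adds +2
Total: 4 + 2 + 2 = 8 states


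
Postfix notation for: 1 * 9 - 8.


Left to right (same or higher precedence on left)
Postfix: 1 9 * 8 -


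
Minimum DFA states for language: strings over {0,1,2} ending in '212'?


Track the longest suffix of input matching a prefix of '212': 4 classes (prefixes of length 0..3)
Minimal DFA: 4 states


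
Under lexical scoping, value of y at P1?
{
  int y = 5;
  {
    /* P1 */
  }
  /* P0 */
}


P1's block does not declare y; resolves to the enclosing declaration at depth 0
y = 5


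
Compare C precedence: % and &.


'%' is multiplicative (level 10); '&' is bitwise AND (level 5)
Higher level binds tighter
'%' has higher precedence than '&'


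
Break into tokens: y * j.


Scan left to right, longest-match per lexeme
Tokens: ID(y), OP(*), ID(j)


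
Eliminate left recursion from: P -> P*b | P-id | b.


Left-recursive alternatives: P*b, P-id; non-recursive: b
Introduce P': P -> bP', P' -> *bP' | -idP' | ε


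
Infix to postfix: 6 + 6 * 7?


* has higher precedence, evaluate 6*7 first
Postfix: 6 6 7 * +


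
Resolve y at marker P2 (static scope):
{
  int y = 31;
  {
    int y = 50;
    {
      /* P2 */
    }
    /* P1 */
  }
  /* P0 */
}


P2's block does not declare y; resolves to the enclosing declaration at depth 1
y = 50


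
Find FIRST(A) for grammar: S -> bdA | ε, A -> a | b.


Per alternative of A: FIRST(a) = {a}; FIRST(b) = {b}
FIRST(A) = {a, b}


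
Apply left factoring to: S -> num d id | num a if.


Common prefix: 'num'
Factored: S -> num S', S' -> d id | a if


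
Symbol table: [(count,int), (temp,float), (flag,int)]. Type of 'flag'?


Lookup 'flag' → type int


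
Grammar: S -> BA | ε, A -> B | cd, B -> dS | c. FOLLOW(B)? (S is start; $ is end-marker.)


$ ∈ FOLLOW(S). For each A -> αBβ: add FIRST(β)\{ε} to FOLLOW(B); if β nullable, add FOLLOW(A).
FOLLOW(B) = {$, c, d}


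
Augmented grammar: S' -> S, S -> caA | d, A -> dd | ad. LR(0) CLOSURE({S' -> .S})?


Start: S' -> .S
For each item with dot before a nonterminal B, add B -> .γ for every B-production
Closure: [S' -> .S, S -> .caA, S -> .d]


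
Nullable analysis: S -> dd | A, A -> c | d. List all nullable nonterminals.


A nonterminal is nullable iff some alternative derives ε (directly, or every symbol in it is nullable)
Nullable: {}


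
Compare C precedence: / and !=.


'/' is multiplicative (level 10); '!=' is equality (level 6)
Higher level binds tighter
'/' has higher precedence than '!='


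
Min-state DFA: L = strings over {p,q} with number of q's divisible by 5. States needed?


Track (count of q) mod 5: states 0..4, accept at 0
Minimal DFA: 5 states


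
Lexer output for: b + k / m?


Scan left to right, longest-match per lexeme
Tokens: ID(b), OP(+), ID(k), OP(/), ID(m)


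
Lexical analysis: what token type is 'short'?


Pattern: reserved word
Type: KEYWORD


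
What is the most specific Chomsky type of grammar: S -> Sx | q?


Left-linear: every RHS is a terminal or one nonterminal followed by a terminal
Classification: Type 3 (Regular)


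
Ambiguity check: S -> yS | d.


right-linear, alternatives start with distinct terminals 'y' vs 'd': unique leftmost derivation
Unambiguous


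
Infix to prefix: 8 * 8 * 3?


left-to-right (same/higher precedence on left): tree is (* (* 8 8) 3)
Prefix: * * 8 8 3


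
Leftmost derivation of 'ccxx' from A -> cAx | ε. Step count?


Derivation: A => cAx => ccAxx => ccxx
Steps: 3


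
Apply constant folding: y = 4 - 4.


4 - 4 = 0 at compile time
Optimized: y = 0


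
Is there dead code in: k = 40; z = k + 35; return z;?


k is read by z's definition; z is returned
No dead code


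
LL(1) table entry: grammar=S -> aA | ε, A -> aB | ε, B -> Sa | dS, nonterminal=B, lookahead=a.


For [B, a]: 'a' ∈ FIRST(Sa)
Entry: B -> Sa


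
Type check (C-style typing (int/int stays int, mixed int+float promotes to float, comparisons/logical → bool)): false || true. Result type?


Operand types: bool || bool
Rule: logical operators take bool operands and yield bool
Result type: bool


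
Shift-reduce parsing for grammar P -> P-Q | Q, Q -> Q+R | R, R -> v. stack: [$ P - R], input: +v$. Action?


'R' (not preceded by Q+) is the handle for Q -> R
Action: reduce (Q -> R)


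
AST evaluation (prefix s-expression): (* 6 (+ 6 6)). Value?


Evaluate inner: (+ 6 6) = 12
Evaluate root: (* 6 12) = 72
Result: 72


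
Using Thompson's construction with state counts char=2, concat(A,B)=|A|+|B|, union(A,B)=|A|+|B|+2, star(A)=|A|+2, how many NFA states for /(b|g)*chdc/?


Syntax tree has 6 char leaf(s), 1 union(s), 1 star(s)
chars contribute 6×2 = 12; each union adds +2; each star adds +2
Total: 12 + 2 + 2 = 16 states


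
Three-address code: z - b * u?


Break into single-operator statements:
t1 = b * u
t2 = z - t1


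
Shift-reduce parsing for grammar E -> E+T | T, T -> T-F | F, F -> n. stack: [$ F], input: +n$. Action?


'F' (not preceded by T-) is the handle for T -> F
Action: reduce (T -> F)


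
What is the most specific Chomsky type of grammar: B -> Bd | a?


Left-linear: every RHS is a terminal or one nonterminal followed by a terminal
Classification: Type 3 (Regular)


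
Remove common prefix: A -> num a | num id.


Common prefix: 'num'
Factored: A -> num A', A' -> a | id


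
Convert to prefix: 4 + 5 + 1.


left-to-right (same/higher precedence on left): tree is (+ (+ 4 5) 1)
Prefix: + + 4 5 1


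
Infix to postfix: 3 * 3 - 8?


Left to right (same or higher precedence on left)
Postfix: 3 3 * 8 -


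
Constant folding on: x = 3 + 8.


3 + 8 = 11 at compile time
Optimized: x = 11


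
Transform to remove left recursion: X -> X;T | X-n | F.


Left-recursive alternatives: X;T, X-n; non-recursive: F
Introduce X': X -> FX', X' -> ;TX' | -nX' | ε


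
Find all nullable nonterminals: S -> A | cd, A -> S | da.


A nonterminal is nullable iff some alternative derives ε (directly, or every symbol in it is nullable)
Nullable: {}


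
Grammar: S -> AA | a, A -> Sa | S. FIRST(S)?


Per alternative of S: FIRST(AA) = {a}; FIRST(a) = {a}
FIRST(S) = {a}


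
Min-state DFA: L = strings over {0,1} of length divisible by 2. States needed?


Track length mod 2: states 0..1, accept at 0
Minimal DFA: 2 states


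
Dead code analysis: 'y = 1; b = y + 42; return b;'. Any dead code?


y is read by b's definition; b is returned
No dead code


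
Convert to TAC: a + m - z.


Break into single-operator statements:
t1 = a + m
t2 = t1 - z


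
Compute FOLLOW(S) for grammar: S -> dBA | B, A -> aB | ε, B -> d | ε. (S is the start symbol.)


$ ∈ FOLLOW(S). For each A -> αBβ: add FIRST(β)\{ε} to FOLLOW(B); if β nullable, add FOLLOW(A).
FOLLOW(S) = {$}


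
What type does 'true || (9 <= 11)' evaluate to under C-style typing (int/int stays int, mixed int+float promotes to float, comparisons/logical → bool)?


Operand types: bool || bool
Rule: logical operators take bool operands and yield bool
Result type: bool


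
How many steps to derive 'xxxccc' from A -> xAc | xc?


Derivation: A => xAc => xxAcc => xxxccc
Steps: 3


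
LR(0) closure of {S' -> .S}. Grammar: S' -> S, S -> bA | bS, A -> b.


Start: S' -> .S
For each item with dot before a nonterminal B, add B -> .γ for every B-production
Closure: [S' -> .S, S -> .bA, S -> .bS]


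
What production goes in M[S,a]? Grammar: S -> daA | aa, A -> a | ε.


For [S, a]: 'a' ∈ FIRST(aa)
Entry: S -> aa


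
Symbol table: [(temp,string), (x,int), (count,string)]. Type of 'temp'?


Lookup 'temp' → type string


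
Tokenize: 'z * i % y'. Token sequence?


Scan left to right, longest-match per lexeme
Tokens: ID(z), OP(*), ID(i), OP(%), ID(y)


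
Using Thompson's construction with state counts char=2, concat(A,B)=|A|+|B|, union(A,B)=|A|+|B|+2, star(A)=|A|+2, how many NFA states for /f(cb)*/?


Syntax tree has 3 char leaf(s), 0 union(s), 1 star(s)
chars contribute 3×2 = 6; each union adds +2; each star adds +2
Total: 6 + 0 + 2 = 8 states


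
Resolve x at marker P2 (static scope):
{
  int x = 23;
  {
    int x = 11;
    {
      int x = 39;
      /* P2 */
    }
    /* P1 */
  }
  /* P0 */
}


x declared in the same block as P2
x = 39


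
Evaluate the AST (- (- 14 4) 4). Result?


Evaluate inner: (- 14 4) = 10
Evaluate root: (- 10 4) = 6
Result: 6


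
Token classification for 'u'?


Pattern: letter/underscore followed by alphanumerics, not a keyword
Type: IDENTIFIER


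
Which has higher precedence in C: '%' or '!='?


'%' is multiplicative (level 10); '!=' is equality (level 6)
Higher level binds tighter
'%' has higher precedence than '!='


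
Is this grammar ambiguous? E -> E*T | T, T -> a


precedence layered via separate nonterminal T: deterministic
Unambiguous


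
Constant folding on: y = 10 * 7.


10 * 7 = 70 at compile time
Optimized: y = 70


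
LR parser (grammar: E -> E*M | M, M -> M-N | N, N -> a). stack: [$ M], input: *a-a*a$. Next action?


lookahead ∉ {-} so M won't extend; reduce E -> M
Action: reduce (E -> M)


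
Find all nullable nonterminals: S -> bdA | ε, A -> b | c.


A nonterminal is nullable iff some alternative derives ε (directly, or every symbol in it is nullable)
Nullable: {S}


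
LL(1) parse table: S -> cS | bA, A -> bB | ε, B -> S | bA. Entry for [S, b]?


For [S, b]: 'b' ∈ FIRST(bA)
Entry: S -> bA


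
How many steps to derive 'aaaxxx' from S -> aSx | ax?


Derivation: S => aSx => aaSxx => aaaxxx
Steps: 3


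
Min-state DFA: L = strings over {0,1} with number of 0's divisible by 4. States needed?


Track (count of 0) mod 4: states 0..3, accept at 0
Minimal DFA: 4 states


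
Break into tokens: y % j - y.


Scan left to right, longest-match per lexeme
Tokens: ID(y), OP(%), ID(j), OP(-), ID(y)


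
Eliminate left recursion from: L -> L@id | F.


Left-recursive alternatives: L@id; non-recursive: F
Introduce L': L -> FL', L' -> @idL' | ε


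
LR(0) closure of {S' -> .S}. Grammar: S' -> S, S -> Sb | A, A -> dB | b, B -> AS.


Start: S' -> .S
For each item with dot before a nonterminal B, add B -> .γ for every B-production
Closure: [S' -> .S, S -> .Sb, S -> .A, A -> .dB, A -> .b]


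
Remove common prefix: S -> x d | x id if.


Common prefix: 'x'
Factored: S -> x S', S' -> d | id if


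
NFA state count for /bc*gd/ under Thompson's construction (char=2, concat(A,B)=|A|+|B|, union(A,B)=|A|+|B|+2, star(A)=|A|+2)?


Syntax tree has 4 char leaf(s), 0 union(s), 1 star(s)
chars contribute 4×2 = 8; each union adds +2; each star adds +2
Total: 8 + 0 + 2 = 10 states


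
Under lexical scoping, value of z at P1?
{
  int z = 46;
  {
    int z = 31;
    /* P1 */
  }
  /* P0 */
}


z declared in the same block as P1
z = 31


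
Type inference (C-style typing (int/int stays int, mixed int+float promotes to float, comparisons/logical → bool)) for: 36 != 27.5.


Operand types: int != float
Rule: comparison yields bool
Result type: bool


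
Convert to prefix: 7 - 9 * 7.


'*' binds tighter: tree is (- 7 (* 9 7))
Prefix: - 7 * 9 7


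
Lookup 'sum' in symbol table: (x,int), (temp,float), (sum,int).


Lookup 'sum' → type int


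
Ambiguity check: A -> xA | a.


right-linear, alternatives start with distinct terminals 'x' vs 'a': unique leftmost derivation
Unambiguous


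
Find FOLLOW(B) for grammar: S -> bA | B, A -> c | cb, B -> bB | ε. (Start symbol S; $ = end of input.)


$ ∈ FOLLOW(S). For each A -> αBβ: add FIRST(β)\{ε} to FOLLOW(B); if β nullable, add FOLLOW(A).
FOLLOW(B) = {$}


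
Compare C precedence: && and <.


'<' is relational (level 7); '&&' is logical AND (level 2)
Higher level binds tighter
'<' has higher precedence than '&&'


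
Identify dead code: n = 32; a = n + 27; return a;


n is read by a's definition; a is returned
No dead code


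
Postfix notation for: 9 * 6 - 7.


Left to right (same or higher precedence on left)
Postfix: 9 6 * 7 -


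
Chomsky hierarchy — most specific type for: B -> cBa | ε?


Single nonterminal LHS, but c^n a^n is not regular
Classification: Type 2 (Context-Free)


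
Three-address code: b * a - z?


Break into single-operator statements:
t1 = b * a
t2 = t1 - z


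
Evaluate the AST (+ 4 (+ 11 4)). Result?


Evaluate inner: (+ 11 4) = 15
Evaluate root: (+ 4 15) = 19
Result: 19


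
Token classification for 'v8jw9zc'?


Pattern: letter/underscore followed by alphanumerics, not a keyword
Type: IDENTIFIER


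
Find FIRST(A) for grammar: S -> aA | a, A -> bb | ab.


Per alternative of A: FIRST(bb) = {b}; FIRST(ab) = {a}
FIRST(A) = {a, b}


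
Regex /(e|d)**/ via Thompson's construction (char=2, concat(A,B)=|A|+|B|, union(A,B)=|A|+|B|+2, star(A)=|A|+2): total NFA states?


Syntax tree has 2 char leaf(s), 1 union(s), 2 star(s)
chars contribute 2×2 = 4; each union adds +2; each star adds +2
Total: 4 + 2 + 4 = 10 states


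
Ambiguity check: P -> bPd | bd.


balanced b^n…d^n: each string has a unique parse
Unambiguous


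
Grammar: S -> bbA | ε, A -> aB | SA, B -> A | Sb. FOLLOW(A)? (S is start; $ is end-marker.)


$ ∈ FOLLOW(S). For each A -> αBβ: add FIRST(β)\{ε} to FOLLOW(B); if β nullable, add FOLLOW(A).
FOLLOW(A) = {$, a, b}


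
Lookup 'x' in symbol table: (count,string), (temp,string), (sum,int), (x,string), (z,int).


Lookup 'x' → type string


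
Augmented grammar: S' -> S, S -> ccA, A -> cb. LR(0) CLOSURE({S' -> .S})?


Start: S' -> .S
For each item with dot before a nonterminal B, add B -> .γ for every B-production
Closure: [S' -> .S, S -> .ccA]


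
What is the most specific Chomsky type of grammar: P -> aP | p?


Right-linear: every RHS is a terminal or a terminal followed by one nonterminal
Classification: Type 3 (Regular)


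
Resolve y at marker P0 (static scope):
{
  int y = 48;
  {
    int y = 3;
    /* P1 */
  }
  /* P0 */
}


y declared in the same block as P0
y = 48


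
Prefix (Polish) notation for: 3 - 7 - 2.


left-to-right (same/higher precedence on left): tree is (- (- 3 7) 2)
Prefix: - - 3 7 2


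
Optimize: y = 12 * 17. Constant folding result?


12 * 17 = 204 at compile time
Optimized: y = 204


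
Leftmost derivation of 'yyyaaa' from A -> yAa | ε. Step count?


Derivation: A => yAa => yyAaa => yyyAaaa => yyyaaa
Steps: 4


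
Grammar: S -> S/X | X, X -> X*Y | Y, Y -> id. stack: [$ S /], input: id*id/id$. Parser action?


no handle ('S/' is not any RHS); shift 'id'
Action: shift


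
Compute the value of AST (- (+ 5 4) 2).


Evaluate inner: (+ 5 4) = 9
Evaluate root: (- 9 2) = 7
Result: 7


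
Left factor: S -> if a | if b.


Common prefix: 'if'
Factored: S -> if S', S' -> a | b


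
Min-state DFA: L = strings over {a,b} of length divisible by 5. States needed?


Track length mod 5: states 0..4, accept at 0
Minimal DFA: 5 states


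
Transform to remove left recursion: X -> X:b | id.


Left-recursive alternatives: X:b; non-recursive: id
Introduce X': X -> idX', X' -> :bX' | ε


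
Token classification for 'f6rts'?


Pattern: letter/underscore followed by alphanumerics, not a keyword
Type: IDENTIFIER


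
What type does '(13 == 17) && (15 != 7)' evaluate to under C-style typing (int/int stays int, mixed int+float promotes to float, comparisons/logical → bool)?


Operand types: bool && bool
Rule: logical operators take bool operands and yield bool
Result type: bool


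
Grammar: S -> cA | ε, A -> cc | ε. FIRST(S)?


Per alternative of S: FIRST(cA) = {c}; FIRST(ε) = {ε}
FIRST(S) = {c, ε}


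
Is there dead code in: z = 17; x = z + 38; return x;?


z is read by x's definition; x is returned
No dead code


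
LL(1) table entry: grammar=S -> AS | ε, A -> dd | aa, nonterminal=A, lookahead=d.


For [A, d]: 'd' ∈ FIRST(dd)
Entry: A -> dd


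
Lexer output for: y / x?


Scan left to right, longest-match per lexeme
Tokens: ID(y), OP(/), ID(x)


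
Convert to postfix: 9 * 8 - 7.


Left to right (same or higher precedence on left)
Postfix: 9 8 * 7 -


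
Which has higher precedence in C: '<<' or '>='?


'<<' is shift (level 8); '>=' is relational (level 7)
Higher level binds tighter
'<<' has higher precedence than '>='


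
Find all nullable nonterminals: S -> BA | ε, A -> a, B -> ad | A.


A nonterminal is nullable iff some alternative derives ε (directly, or every symbol in it is nullable)
Nullable: {S}


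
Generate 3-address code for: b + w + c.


Break into single-operator statements:
t1 = b + w
t2 = t1 + c


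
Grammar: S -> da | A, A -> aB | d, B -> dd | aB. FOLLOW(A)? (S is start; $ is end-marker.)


$ ∈ FOLLOW(S). For each A -> αBβ: add FIRST(β)\{ε} to FOLLOW(B); if β nullable, add FOLLOW(A).
FOLLOW(A) = {$}


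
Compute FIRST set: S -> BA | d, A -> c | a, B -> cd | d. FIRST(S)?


Per alternative of S: FIRST(BA) = {c, d}; FIRST(d) = {d}
FIRST(S) = {c, d}


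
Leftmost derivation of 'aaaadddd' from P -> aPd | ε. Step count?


Derivation: P => aPd => aaPdd => aaaPddd => aaaaPdddd => aaaadddd
Steps: 5


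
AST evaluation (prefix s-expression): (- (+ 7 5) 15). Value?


Evaluate inner: (+ 7 5) = 12
Evaluate root: (- 12 15) = -3
Result: -3


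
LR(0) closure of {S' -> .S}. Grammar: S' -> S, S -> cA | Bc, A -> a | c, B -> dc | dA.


Start: S' -> .S
For each item with dot before a nonterminal B, add B -> .γ for every B-production
Closure: [S' -> .S, S -> .cA, S -> .Bc, B -> .dc, B -> .dA]


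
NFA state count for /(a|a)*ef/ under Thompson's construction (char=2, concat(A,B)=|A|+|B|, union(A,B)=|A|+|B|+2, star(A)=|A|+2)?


Syntax tree has 4 char leaf(s), 1 union(s), 1 star(s)
chars contribute 4×2 = 8; each union adds +2; each star adds +2
Total: 8 + 2 + 2 = 12 states


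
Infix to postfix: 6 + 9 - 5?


Left to right (same or higher precedence on left)
Postfix: 6 9 + 5 -


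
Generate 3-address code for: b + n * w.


Break into single-operator statements:
t1 = n * w
t2 = b + t1


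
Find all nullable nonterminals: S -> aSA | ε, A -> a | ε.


A nonterminal is nullable iff some alternative derives ε (directly, or every symbol in it is nullable)
Nullable: {A, S}


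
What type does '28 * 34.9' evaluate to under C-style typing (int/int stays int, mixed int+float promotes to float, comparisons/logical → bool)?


Operand types: int * float
Rule: mixed int/float promotes to float; int/int stays int
Result type: float


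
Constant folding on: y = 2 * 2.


2 * 2 = 4 at compile time
Optimized: y = 4


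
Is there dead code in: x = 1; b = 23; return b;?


x is assigned but never read
Dead: 'x = 1'


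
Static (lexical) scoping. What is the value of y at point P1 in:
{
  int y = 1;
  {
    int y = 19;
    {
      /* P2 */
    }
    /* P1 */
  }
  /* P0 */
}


y declared in the same block as P1
y = 19


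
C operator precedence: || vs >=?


'>=' is relational (level 7); '||' is logical OR (level 1)
Higher level binds tighter
'>=' has higher precedence than '||'


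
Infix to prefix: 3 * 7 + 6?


left-to-right (same/higher precedence on left): tree is (+ (* 3 7) 6)
Prefix: + * 3 7 6


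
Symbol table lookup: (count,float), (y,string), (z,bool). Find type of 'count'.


Lookup 'count' → type float


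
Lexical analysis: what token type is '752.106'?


Pattern: digits with a decimal point
Type: FLOAT_LITERAL


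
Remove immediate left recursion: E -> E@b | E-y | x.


Left-recursive alternatives: E@b, E-y; non-recursive: x
Introduce E': E -> xE', E' -> @bE' | -yE' | ε


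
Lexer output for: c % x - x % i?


Scan left to right, longest-match per lexeme
Tokens: ID(c), OP(%), ID(x), OP(-), ID(x), OP(%), ID(i)


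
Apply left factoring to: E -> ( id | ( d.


Common prefix: '('
Factored: E -> ( E', E' -> id | d


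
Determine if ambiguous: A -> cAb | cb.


balanced c^n…b^n: each string has a unique parse
Unambiguous


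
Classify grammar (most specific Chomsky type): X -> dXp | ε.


Single nonterminal LHS, but d^n p^n is not regular
Classification: Type 2 (Context-Free)


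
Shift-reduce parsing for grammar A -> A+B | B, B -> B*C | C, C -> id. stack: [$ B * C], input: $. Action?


handle 'B*C' on top
Action: reduce (B -> B*C)


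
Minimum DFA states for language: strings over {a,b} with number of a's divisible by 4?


Track (count of a) mod 4: states 0..3, accept at 0
Minimal DFA: 4 states


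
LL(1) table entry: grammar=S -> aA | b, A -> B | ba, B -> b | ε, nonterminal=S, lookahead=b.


For [S, b]: 'b' ∈ FIRST(b)
Entry: S -> b


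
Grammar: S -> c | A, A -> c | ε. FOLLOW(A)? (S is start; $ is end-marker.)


$ ∈ FOLLOW(S). For each A -> αBβ: add FIRST(β)\{ε} to FOLLOW(B); if β nullable, add FOLLOW(A).
FOLLOW(A) = {$}


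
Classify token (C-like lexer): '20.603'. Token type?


Pattern: digits with a decimal point
Type: FLOAT_LITERAL


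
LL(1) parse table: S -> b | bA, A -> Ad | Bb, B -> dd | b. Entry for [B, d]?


For [B, d]: 'd' ∈ FIRST(dd)
Entry: B -> dd


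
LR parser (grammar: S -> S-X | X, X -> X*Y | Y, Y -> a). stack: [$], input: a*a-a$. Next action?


no handle on stack; shift 'a'
Action: shift


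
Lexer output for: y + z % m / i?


Scan left to right, longest-match per lexeme
Tokens: ID(y), OP(+), ID(z), OP(%), ID(m), OP(/), ID(i)


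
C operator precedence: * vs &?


'*' is multiplicative (level 10); '&' is bitwise AND (level 5)
Higher level binds tighter
'*' has higher precedence than '&'


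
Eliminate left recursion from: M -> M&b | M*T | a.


Left-recursive alternatives: M&b, M*T; non-recursive: a
Introduce M': M -> aM', M' -> &bM' | *TM' | ε


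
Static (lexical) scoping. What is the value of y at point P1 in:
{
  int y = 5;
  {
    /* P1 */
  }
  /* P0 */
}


P1's block does not declare y; resolves to the enclosing declaration at depth 0
y = 5


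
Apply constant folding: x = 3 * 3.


3 * 3 = 9 at compile time
Optimized: x = 9


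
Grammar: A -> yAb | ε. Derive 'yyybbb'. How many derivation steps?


Derivation: A => yAb => yyAbb => yyyAbbb => yyybbb
Steps: 4


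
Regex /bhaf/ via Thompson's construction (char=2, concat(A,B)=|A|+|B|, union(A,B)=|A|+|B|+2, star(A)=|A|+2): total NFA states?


Syntax tree has 4 char leaf(s), 0 union(s), 0 star(s)
chars contribute 4×2 = 8; each union adds +2; each star adds +2
Total: 8 + 0 + 0 = 8 states


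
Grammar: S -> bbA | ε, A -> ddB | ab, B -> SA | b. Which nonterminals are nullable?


A nonterminal is nullable iff some alternative derives ε (directly, or every symbol in it is nullable)
Nullable: {S}


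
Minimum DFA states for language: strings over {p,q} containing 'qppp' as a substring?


KMP-style automaton: 4 progress states + 1 absorbing accept = 5
Minimal DFA: 5 states


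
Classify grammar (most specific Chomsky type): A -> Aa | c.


Left-linear: every RHS is a terminal or one nonterminal followed by a terminal
Classification: Type 3 (Regular)


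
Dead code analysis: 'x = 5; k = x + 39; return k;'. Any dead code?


x is read by k's definition; k is returned
No dead code


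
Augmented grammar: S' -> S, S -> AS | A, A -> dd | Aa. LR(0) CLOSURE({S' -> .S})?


Start: S' -> .S
For each item with dot before a nonterminal B, add B -> .γ for every B-production
Closure: [S' -> .S, S -> .AS, S -> .A, A -> .dd, A -> .Aa]


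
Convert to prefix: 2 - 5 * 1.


'*' binds tighter: tree is (- 2 (* 5 1))
Prefix: - 2 * 5 1


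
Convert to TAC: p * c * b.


Break into single-operator statements:
t1 = p * c
t2 = t1 * b


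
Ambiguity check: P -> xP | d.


right-linear, alternatives start with distinct terminals 'x' vs 'd': unique leftmost derivation
Unambiguous


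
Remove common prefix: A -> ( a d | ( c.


Common prefix: '('
Factored: A -> ( A', A' -> a d | c


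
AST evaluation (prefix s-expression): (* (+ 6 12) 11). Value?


Evaluate inner: (+ 6 12) = 18
Evaluate root: (* 18 11) = 198
Result: 198


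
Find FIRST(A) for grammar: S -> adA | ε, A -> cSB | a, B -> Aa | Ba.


Per alternative of A: FIRST(cSB) = {c}; FIRST(a) = {a}
FIRST(A) = {a, c}


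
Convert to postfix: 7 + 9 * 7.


* has higher precedence, evaluate 9*7 first
Postfix: 7 9 7 * +


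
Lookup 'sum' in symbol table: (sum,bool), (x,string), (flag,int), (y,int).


Lookup 'sum' → type bool


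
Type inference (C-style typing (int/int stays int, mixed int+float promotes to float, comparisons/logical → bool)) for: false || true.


Operand types: bool || bool
Rule: logical operators take bool operands and yield bool
Result type: bool


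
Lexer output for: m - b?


Scan left to right, longest-match per lexeme
Tokens: ID(m), OP(-), ID(b)


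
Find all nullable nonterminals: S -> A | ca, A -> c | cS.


A nonterminal is nullable iff some alternative derives ε (directly, or every symbol in it is nullable)
Nullable: {}


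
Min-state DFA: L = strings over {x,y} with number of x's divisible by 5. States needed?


Track (count of x) mod 5: states 0..4, accept at 0
Minimal DFA: 5 states


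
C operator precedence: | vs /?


'/' is multiplicative (level 10); '|' is bitwise OR (level 3)
Higher level binds tighter
'/' has higher precedence than '|'


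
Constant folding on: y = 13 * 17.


13 * 17 = 221 at compile time
Optimized: y = 221


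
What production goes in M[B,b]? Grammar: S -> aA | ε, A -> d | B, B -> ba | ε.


For [B, b]: 'b' ∈ FIRST(ba)
Entry: B -> ba


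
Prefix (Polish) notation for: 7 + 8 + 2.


left-to-right (same/higher precedence on left): tree is (+ (+ 7 8) 2)
Prefix: + + 7 8 2


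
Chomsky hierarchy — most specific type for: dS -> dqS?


LHS has context (more than one symbol) and |LHS| ≤ |RHS|
Classification: Type 1 (Context-Sensitive)


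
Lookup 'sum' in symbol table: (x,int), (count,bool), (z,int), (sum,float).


Lookup 'sum' → type float


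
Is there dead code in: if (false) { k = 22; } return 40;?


condition is constant false, so the whole block is unreachable
Dead: 'if (false) { k = 22; }'


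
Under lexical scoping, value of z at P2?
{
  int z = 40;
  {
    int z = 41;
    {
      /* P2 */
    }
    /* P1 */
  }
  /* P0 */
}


P2's block does not declare z; resolves to the enclosing declaration at depth 1
z = 41
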